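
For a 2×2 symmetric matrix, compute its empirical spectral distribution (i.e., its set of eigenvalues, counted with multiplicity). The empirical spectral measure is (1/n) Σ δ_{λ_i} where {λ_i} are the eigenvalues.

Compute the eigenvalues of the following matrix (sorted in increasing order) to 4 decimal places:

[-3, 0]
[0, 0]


Since M is real symmetric, both eigenvalues are real; they are the roots of det(λI − M) = λ² − (tr M) λ + det M.
tr M = -3 + 0 = -3.
det M = (-3)·0 − 0² = 0 − 0 = 0.
Characteristic polynomial: λ² + 3λ = 0.
Discriminant Δ = (tr M)² − 4·det M = 9 − 0 = 9; √Δ = 3.000000.
λ = (tr M ± √Δ)/2 = (-3 ± 3.000000)/2, giving (tr M − √Δ)/2 = -3.0000 and (tr M + √Δ)/2 = 0.0000.

Eigenvalues sorted in increasing order: [-3.0000, 0.0000].


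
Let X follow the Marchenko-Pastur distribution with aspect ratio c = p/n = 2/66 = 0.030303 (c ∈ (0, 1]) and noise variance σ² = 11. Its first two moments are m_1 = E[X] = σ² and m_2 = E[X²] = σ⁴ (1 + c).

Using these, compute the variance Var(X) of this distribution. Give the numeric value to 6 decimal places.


m_1 = E[X] = σ² = 11, so m_1² = 121.
m_2 = E[X²] = σ⁴ (1 + c) = 121 · (1 + 0.030303) = 121 · 1.030303 = 124.666667.
(Note m_2 − m_1² simplifies to c · σ⁴ = 0.030303 · 121.)

Var(X) = m_2 − m_1² = 124.666667 − 121 = 3.666667.


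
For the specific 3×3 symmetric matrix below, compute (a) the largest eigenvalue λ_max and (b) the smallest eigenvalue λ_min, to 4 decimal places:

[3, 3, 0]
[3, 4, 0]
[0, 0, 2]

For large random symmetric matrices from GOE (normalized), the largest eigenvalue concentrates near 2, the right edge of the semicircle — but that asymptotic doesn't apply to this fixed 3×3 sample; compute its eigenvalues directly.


Since M is real symmetric, all three eigenvalues are real; they are the roots of det(λI − M) = λ³ − (tr M) λ² + s λ − det M, where s is the sum of the principal 2×2 minors.
tr M = 3 + 4 + 2 = 9.
s = (3·4 − 3²) + (3·2 − 0²) + (4·2 − 0²) = 3 + 6 + 8 = 17.
det M (expand along row 1) = 3·8 − 3·6 + 0·0 = 6.
Characteristic polynomial: λ³ − 9λ² + 17λ − 6 = 0.
Substitute λ = y + (tr M)/3 = y + 3.000000 to remove the quadratic term: y³ + p·y + q = 0 with p = s − (tr M)²/3 = -10.000000 and q = −2(tr M)³/27 + (tr M)·s/3 − det M = -9.000000.
Three real roots ⇒ use the trigonometric (Viète) form: r = 2√(−p/3) = 3.651484, φ = arccos(3q/(p·r)) = arccos(0.739425) = 0.738580 rad.
y_k = r·cos(φ/3 − 2πk/3) for k = 0, 1, 2 gives y = 3.541381, -1.000000, -2.541381.
λ_k = y_k + 3.000000 gives λ = 6.5414, 2.0000, 0.4586 (check: the sum is 9.0000 = tr M).

Hence λ_max = 6.5414 and λ_min = 0.4586.


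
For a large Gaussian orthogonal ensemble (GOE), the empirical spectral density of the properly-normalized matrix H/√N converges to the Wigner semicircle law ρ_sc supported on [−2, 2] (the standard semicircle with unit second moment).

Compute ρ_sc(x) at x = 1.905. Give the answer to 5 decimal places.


ρ_sc(x) = (1/(2π)) √(4 − x²). With x = 1.905:
  4 − x² = 4 − (1.905)² = 4 − 3.629025 = 0.370975.
  √(4 − x²) = 0.609077.
  1/(2π) = 0.159155.
  ρ_sc(1.905) = 0.159155 · 0.609077 = 0.096938.

Rounded to 5 decimal places: ρ_sc(1.905) ≈ 0.09694.


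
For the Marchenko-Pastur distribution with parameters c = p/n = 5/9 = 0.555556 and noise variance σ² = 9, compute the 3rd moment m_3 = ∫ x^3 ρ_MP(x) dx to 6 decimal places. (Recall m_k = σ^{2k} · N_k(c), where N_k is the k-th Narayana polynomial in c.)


E[X³] = σ⁶ (1 + 3c + c²) (third MP moment). With σ² = 9 (so σ⁶ = 729) and c = 5/9 = 0.555556: E[X³] = 729 · (1 + 3·0.555556 + (0.555556)²) = 729 · 2.975309.

So E[X^3] = 2169.000000.


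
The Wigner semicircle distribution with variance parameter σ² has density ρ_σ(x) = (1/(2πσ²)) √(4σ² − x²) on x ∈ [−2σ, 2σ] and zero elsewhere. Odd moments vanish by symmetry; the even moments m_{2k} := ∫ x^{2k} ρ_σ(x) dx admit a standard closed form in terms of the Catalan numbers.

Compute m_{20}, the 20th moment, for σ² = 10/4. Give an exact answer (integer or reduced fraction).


By the scaled semicircle moment identity, m_{2k} = σ^{2k} · C_k with k = 10.
C_10 = (1/(k+1)) · C(2k, k) = (1/11) · C(20, 10) = (1/11) · 184756 = 16796.
σ^{2k} = (σ²)^k = (10/4)^10 = 9765625/1024.

Therefore m_{20} = σ^{20} · C_10 = (9765625/1024) · 16796 = 41005859375/256.


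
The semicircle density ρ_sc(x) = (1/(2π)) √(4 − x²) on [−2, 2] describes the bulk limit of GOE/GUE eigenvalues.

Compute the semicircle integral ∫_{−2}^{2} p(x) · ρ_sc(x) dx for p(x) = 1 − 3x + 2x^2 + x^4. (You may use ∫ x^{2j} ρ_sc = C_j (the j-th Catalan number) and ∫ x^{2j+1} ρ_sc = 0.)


Write p(x) = Σ a_i x^i, split into monomials and integrate each against ρ_sc separately.
Using ∫ x^{2j} ρ_sc = C_j = (1/(j+1)) C(2j, j) (Catalan numbers) and ∫ x^{2j+1} ρ_sc = 0 (odd monomials vanish by symmetry):
  i = 0 (even): a_0 · C_{0} = 1 · 1 = 1
  i = 1 (odd): ∫ x^1 ρ_sc = 0 (vanishes)
  i = 2 (even): a_2 · C_{1} = 2 · 1 = 2
  i = 4 (even): a_4 · C_{2} = 1 · 2 = 2

Summing the contributions: ∫_{−2}^{2} p(x) ρ_sc(x) dx = 1 + 2 + 2 = 5.


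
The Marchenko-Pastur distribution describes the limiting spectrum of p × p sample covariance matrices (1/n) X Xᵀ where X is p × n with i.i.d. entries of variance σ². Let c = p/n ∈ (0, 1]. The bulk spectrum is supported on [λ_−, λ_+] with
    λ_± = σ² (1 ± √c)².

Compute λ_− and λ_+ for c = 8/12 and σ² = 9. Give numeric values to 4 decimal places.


c = 8/12 = 0.666667; √c = 0.816497.
λ_− = σ² (1 − √c)² = 9 · (1 − 0.816497)² = 9 · (0.183503)² = 0.303062.
λ_+ = σ² (1 + √c)² = 9 · (1 + 0.816497)² = 9 · (1.816497)² = 29.696938.

Rounded to 4 decimal places: λ_− ≈ 0.3031, λ_+ ≈ 29.6969.


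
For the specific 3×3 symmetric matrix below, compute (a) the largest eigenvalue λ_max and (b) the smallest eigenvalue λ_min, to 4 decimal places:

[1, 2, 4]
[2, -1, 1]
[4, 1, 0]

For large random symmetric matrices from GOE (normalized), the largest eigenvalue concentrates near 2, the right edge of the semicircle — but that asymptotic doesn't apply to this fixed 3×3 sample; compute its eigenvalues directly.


Since M is real symmetric, all three eigenvalues are real; they are the roots of det(λI − M) = λ³ − (tr M) λ² + s λ − det M, where s is the sum of the principal 2×2 minors.
tr M = 1 + (-1) + 0 = 0.
s = (1·(-1) − 2²) + (1·0 − 4²) + ((-1)·0 − 1²) = -5 + (-16) + (-1) = -22.
det M (expand along row 1) = 1·(-1) − 2·(-4) + 4·6 = 31.
Characteristic polynomial: λ³ − 22λ − 31 = 0.
Substitute λ = y + (tr M)/3 = y + 0.000000 to remove the quadratic term: y³ + p·y + q = 0 with p = s − (tr M)²/3 = -22.000000 and q = −2(tr M)³/27 + (tr M)·s/3 − det M = -31.000000.
Three real roots ⇒ use the trigonometric (Viète) form: r = 2√(−p/3) = 5.416026, φ = arccos(3q/(p·r)) = arccos(0.780512) = 0.675312 rad.
y_k = r·cos(φ/3 − 2πk/3) for k = 0, 1, 2 gives y = 5.279384, -1.592755, -3.686629.
λ_k = y_k + 0.000000 gives λ = 5.2794, -1.5928, -3.6866 (check: the sum is 0.0000 = tr M).

Hence λ_max = 5.2794 and λ_min = -3.6866.


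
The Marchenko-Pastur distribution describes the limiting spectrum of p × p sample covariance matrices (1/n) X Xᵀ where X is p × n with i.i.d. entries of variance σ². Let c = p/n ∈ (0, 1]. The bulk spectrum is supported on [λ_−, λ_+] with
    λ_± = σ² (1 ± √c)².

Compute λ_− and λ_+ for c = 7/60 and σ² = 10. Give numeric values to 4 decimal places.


c = 7/60 = 0.116667; √c = 0.341565.
λ_− = σ² (1 − √c)² = 10 · (1 − 0.341565)² = 10 · (0.658435)² = 4.335366.
λ_+ = σ² (1 + √c)² = 10 · (1 + 0.341565)² = 10 · (1.341565)² = 17.997967.

Rounded to 4 decimal places: λ_− ≈ 4.3354, λ_+ ≈ 17.9980.


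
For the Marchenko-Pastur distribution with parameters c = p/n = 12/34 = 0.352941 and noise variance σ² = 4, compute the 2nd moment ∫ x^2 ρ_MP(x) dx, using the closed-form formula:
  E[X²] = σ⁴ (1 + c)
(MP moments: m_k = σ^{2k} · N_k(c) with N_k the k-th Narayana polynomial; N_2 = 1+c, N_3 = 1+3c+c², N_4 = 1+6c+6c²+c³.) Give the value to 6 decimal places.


E[X²] = σ⁴ (1 + c) (second MP moment). With σ² = 4 (so σ⁴ = 16) and c = 12/34 = 0.352941: E[X²] = 16 · (1 + 0.352941) = 16 · 1.352941.

So E[X^2] = 21.647059.


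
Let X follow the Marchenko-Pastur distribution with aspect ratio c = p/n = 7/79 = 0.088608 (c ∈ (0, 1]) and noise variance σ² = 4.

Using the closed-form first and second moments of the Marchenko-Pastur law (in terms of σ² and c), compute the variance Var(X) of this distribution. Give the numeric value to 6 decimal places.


Recall the MP moments m_1 = E[X] = σ² and m_2 = E[X²] = σ⁴ (1 + c).
m_1 = E[X] = σ² = 4, so m_1² = 16.
m_2 = E[X²] = σ⁴ (1 + c) = 16 · (1 + 0.088608) = 16 · 1.088608 = 17.417722.
(Note m_2 − m_1² simplifies to c · σ⁴ = 0.088608 · 16.)

Var(X) = m_2 − m_1² = 17.417722 − 16 = 1.417722.


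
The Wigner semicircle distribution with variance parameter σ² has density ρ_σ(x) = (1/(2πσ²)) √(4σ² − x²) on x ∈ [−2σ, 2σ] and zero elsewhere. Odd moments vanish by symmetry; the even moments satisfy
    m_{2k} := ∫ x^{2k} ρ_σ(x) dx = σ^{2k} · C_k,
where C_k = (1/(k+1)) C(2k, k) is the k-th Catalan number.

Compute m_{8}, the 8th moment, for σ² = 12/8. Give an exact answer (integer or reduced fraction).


By the scaled semicircle moment identity, m_{2k} = σ^{2k} · C_k with k = 4.
C_4 = (1/(k+1)) · C(2k, k) = (1/5) · C(8, 4) = (1/5) · 70 = 14.
σ^{2k} = (σ²)^k = (12/8)^4 = 81/16.

Therefore m_{8} = σ^{8} · C_4 = (81/16) · 14 = 567/8.


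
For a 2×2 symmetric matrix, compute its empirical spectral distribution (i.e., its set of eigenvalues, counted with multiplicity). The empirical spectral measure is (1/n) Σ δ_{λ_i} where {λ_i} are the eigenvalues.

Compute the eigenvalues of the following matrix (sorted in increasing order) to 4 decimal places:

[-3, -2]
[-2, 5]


Since M is real symmetric, both eigenvalues are real; they are the roots of det(λI − M) = λ² − (tr M) λ + det M.
tr M = -3 + 5 = 2.
det M = (-3)·5 − (-2)² = -15 − 4 = -19.
Characteristic polynomial: λ² − 2λ − 19 = 0.
Discriminant Δ = (tr M)² − 4·det M = 4 − (-76) = 80; √Δ = 8.944272.
λ = (tr M ± √Δ)/2 = (2 ± 8.944272)/2, giving (tr M − √Δ)/2 = -3.4721 and (tr M + √Δ)/2 = 5.4721.

Eigenvalues sorted in increasing order: [-3.4721, 5.4721].


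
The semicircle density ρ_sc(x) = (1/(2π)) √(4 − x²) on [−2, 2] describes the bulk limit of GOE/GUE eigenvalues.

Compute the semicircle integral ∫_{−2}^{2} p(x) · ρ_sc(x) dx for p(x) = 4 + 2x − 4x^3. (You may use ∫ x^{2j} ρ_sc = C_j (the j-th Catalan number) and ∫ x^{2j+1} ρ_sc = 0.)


Write p(x) = Σ a_i x^i, split into monomials and integrate each against ρ_sc separately.
Using ∫ x^{2j} ρ_sc = C_j = (1/(j+1)) C(2j, j) (Catalan numbers) and ∫ x^{2j+1} ρ_sc = 0 (odd monomials vanish by symmetry):
  i = 0 (even): a_0 · C_{0} = 4 · 1 = 4
  i = 1 (odd): ∫ x^1 ρ_sc = 0 (vanishes)
  i = 3 (odd): ∫ x^3 ρ_sc = 0 (vanishes)

Summing the contributions: ∫_{−2}^{2} p(x) ρ_sc(x) dx = 4.


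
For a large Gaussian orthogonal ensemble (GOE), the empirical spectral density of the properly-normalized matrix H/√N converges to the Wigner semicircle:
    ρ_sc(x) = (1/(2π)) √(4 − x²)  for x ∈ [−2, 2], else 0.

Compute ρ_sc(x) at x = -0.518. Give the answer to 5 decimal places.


ρ_sc(x) = (1/(2π)) √(4 − x²). With x = -0.518:
  4 − x² = 4 − (-0.518)² = 4 − 0.268324 = 3.731676.
  √(4 − x²) = 1.931755.
  1/(2π) = 0.159155.
  ρ_sc(-0.518) = 0.159155 · 1.931755 = 0.307448.

Rounded to 5 decimal places: ρ_sc(-0.518) ≈ 0.30745.


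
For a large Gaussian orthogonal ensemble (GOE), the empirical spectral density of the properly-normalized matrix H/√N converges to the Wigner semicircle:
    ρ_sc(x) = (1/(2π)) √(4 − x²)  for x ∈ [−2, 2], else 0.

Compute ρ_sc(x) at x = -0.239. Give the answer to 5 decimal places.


ρ_sc(x) = (1/(2π)) √(4 − x²). With x = -0.239:
  4 − x² = 4 − (-0.239)² = 4 − 0.057121 = 3.942879.
  √(4 − x²) = 1.985668.
  1/(2π) = 0.159155.
  ρ_sc(-0.239) = 0.159155 · 1.985668 = 0.316029.

Rounded to 5 decimal places: ρ_sc(-0.239) ≈ 0.31603.


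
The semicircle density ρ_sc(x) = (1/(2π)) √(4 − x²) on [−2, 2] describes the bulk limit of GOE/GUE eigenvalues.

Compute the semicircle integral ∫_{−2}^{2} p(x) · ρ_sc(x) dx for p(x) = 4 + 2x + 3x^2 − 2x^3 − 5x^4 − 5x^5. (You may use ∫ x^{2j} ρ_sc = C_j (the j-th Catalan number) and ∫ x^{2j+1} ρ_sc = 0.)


Write p(x) = Σ a_i x^i, split into monomials and integrate each against ρ_sc separately.
Using ∫ x^{2j} ρ_sc = C_j = (1/(j+1)) C(2j, j) (Catalan numbers) and ∫ x^{2j+1} ρ_sc = 0 (odd monomials vanish by symmetry):
  i = 0 (even): a_0 · C_{0} = 4 · 1 = 4
  i = 1 (odd): ∫ x^1 ρ_sc = 0 (vanishes)
  i = 2 (even): a_2 · C_{1} = 3 · 1 = 3
  i = 3 (odd): ∫ x^3 ρ_sc = 0 (vanishes)
  i = 4 (even): a_4 · C_{2} = -5 · 2 = -10
  i = 5 (odd): ∫ x^5 ρ_sc = 0 (vanishes)

Summing the contributions: ∫_{−2}^{2} p(x) ρ_sc(x) dx = 4 + 3 + (-10) = -3.


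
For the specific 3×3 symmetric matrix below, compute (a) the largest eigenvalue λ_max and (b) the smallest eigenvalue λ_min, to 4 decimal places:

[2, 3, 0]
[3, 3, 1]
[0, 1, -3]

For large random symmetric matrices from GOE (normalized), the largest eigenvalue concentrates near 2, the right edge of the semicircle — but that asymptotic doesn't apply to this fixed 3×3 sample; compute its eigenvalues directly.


Since M is real symmetric, all three eigenvalues are real; they are the roots of det(λI − M) = λ³ − (tr M) λ² + s λ − det M, where s is the sum of the principal 2×2 minors.
tr M = 2 + 3 + (-3) = 2.
s = (2·3 − 3²) + (2·(-3) − 0²) + (3·(-3) − 1²) = -3 + (-6) + (-10) = -19.
det M (expand along row 1) = 2·(-10) − 3·(-9) + 0·3 = 7.
Characteristic polynomial: λ³ − 2λ² − 19λ − 7 = 0.
Substitute λ = y + (tr M)/3 = y + 0.666667 to remove the quadratic term: y³ + p·y + q = 0 with p = s − (tr M)²/3 = -20.333333 and q = −2(tr M)³/27 + (tr M)·s/3 − det M = -20.259259.
Three real roots ⇒ use the trigonometric (Viète) form: r = 2√(−p/3) = 5.206833, φ = arccos(3q/(p·r)) = arccos(0.574067) = 0.959332 rad.
y_k = r·cos(φ/3 − 2πk/3) for k = 0, 1, 2 gives y = 4.942875, -1.053931, -3.888944.
λ_k = y_k + 0.666667 gives λ = 5.6095, -0.3873, -3.2223 (check: the sum is 2.0000 = tr M).

Hence λ_max = 5.6095 and λ_min = -3.2223.


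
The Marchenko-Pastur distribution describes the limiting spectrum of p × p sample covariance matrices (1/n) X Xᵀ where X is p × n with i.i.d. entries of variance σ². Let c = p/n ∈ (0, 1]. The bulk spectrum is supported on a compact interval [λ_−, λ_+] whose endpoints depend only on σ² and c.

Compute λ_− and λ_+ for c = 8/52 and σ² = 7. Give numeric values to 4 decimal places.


c = 8/52 = 0.153846; √c = 0.392232.
λ_− = σ² (1 − √c)² = 7 · (1 − 0.392232)² = 7 · (0.607768)² = 2.585671.
λ_+ = σ² (1 + √c)² = 7 · (1 + 0.392232)² = 7 · (1.392232)² = 13.568175.

Rounded to 4 decimal places: λ_− ≈ 2.5857, λ_+ ≈ 13.5682.


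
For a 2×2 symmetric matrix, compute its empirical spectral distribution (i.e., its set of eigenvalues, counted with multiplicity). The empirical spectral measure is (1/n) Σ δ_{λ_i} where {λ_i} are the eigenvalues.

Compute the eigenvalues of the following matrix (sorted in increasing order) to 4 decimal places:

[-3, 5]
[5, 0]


Since M is real symmetric, both eigenvalues are real; they are the roots of det(λI − M) = λ² − (tr M) λ + det M.
tr M = -3 + 0 = -3.
det M = (-3)·0 − 5² = 0 − 25 = -25.
Characteristic polynomial: λ² + 3λ − 25 = 0.
Discriminant Δ = (tr M)² − 4·det M = 9 − (-100) = 109; √Δ = 10.440307.
λ = (tr M ± √Δ)/2 = (-3 ± 10.440307)/2, giving (tr M − √Δ)/2 = -6.7202 and (tr M + √Δ)/2 = 3.7202.

Eigenvalues sorted in increasing order: [-6.7202, 3.7202].


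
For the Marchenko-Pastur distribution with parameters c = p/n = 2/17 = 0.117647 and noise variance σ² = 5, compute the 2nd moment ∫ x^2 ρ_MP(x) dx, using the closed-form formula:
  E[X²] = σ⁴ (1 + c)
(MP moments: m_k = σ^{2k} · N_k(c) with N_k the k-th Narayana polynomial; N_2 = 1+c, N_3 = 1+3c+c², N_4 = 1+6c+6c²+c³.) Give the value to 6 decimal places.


E[X²] = σ⁴ (1 + c) (second MP moment). With σ² = 5 (so σ⁴ = 25) and c = 2/17 = 0.117647: E[X²] = 25 · (1 + 0.117647) = 25 · 1.117647.

So E[X^2] = 27.941176.


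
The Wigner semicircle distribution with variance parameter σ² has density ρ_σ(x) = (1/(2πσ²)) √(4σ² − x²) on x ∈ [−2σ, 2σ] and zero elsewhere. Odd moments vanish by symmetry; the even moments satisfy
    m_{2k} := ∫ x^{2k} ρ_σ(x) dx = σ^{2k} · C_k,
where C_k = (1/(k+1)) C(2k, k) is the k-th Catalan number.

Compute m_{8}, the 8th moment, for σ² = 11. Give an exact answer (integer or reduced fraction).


By the scaled semicircle moment identity, m_{2k} = σ^{2k} · C_k with k = 4.
C_4 = (1/(k+1)) · C(2k, k) = (1/5) · C(8, 4) = (1/5) · 70 = 14.
σ^{2k} = (σ²)^k = (11)^4 = 14641.

Therefore m_{8} = σ^{8} · C_4 = 14641 · 14 = 204974.


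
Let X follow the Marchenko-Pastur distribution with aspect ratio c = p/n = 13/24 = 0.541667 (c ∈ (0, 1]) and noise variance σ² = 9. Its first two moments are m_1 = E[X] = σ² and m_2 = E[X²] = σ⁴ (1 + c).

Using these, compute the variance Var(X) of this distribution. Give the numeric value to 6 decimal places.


m_1 = E[X] = σ² = 9, so m_1² = 81.
m_2 = E[X²] = σ⁴ (1 + c) = 81 · (1 + 0.541667) = 81 · 1.541667 = 124.875000.
(Note m_2 − m_1² simplifies to c · σ⁴ = 0.541667 · 81.)

Var(X) = m_2 − m_1² = 124.875000 − 81 = 43.875000.


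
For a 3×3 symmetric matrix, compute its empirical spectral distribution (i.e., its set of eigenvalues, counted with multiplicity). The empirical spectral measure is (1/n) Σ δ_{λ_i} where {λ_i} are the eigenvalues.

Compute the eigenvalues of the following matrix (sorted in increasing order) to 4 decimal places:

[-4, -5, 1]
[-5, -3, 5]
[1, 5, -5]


Since M is real symmetric, all three eigenvalues are real; they are the roots of det(λI − M) = λ³ − (tr M) λ² + s λ − det M, where s is the sum of the principal 2×2 minors.
tr M = -4 + (-3) + (-5) = -12.
s = ((-4)·(-3) − (-5)²) + ((-4)·(-5) − 1²) + ((-3)·(-5) − 5²) = -13 + 19 + (-10) = -4.
det M (expand along row 1) = (-4)·(-10) − (-5)·20 + 1·(-22) = 118.
Characteristic polynomial: λ³ + 12λ² − 4λ − 118 = 0.
Substitute λ = y + (tr M)/3 = y − 4.000000 to remove the quadratic term: y³ + p·y + q = 0 with p = s − (tr M)²/3 = -52.000000 and q = −2(tr M)³/27 + (tr M)·s/3 − det M = 26.000000.
Three real roots ⇒ use the trigonometric (Viète) form: r = 2√(−p/3) = 8.326664, φ = arccos(3q/(p·r)) = arccos(-0.180144) = 1.751929 rad.
y_k = r·cos(φ/3 − 2πk/3) for k = 0, 1, 2 gives y = 6.946743, 0.502439, -7.449182.
λ_k = y_k − 4.000000 gives λ = 2.9467, -3.4976, -11.4492 (check: the sum is -12.0000 = tr M).

Eigenvalues sorted in increasing order: [-11.4492, -3.4976, 2.9467].


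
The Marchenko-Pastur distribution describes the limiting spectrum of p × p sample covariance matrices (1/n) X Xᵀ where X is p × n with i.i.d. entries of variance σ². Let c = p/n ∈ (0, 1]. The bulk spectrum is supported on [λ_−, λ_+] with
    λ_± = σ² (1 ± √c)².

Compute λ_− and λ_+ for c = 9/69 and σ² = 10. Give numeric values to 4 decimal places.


c = 9/69 = 0.130435; √c = 0.361158.
λ_− = σ² (1 − √c)² = 10 · (1 − 0.361158)² = 10 · (0.638842)² = 4.081197.
λ_+ = σ² (1 + √c)² = 10 · (1 + 0.361158)² = 10 · (1.361158)² = 18.527499.

Rounded to 4 decimal places: λ_− ≈ 4.0812, λ_+ ≈ 18.5275.


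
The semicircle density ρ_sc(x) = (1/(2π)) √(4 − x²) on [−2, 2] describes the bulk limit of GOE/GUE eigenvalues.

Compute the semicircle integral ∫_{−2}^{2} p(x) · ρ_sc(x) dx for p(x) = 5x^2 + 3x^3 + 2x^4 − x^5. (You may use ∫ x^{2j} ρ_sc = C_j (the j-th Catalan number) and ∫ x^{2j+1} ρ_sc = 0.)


Write p(x) = Σ a_i x^i, split into monomials and integrate each against ρ_sc separately.
Using ∫ x^{2j} ρ_sc = C_j = (1/(j+1)) C(2j, j) (Catalan numbers) and ∫ x^{2j+1} ρ_sc = 0 (odd monomials vanish by symmetry):
  i = 2 (even): a_2 · C_{1} = 5 · 1 = 5
  i = 3 (odd): ∫ x^3 ρ_sc = 0 (vanishes)
  i = 4 (even): a_4 · C_{2} = 2 · 2 = 4
  i = 5 (odd): ∫ x^5 ρ_sc = 0 (vanishes)

Summing the contributions: ∫_{−2}^{2} p(x) ρ_sc(x) dx = 5 + 4 = 9.


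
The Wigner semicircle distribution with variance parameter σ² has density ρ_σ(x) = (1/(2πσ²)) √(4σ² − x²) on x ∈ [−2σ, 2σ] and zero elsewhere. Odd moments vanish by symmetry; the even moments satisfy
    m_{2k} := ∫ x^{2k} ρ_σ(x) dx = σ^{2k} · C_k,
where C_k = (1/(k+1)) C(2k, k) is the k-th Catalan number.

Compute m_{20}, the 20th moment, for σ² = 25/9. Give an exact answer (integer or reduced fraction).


By the scaled semicircle moment identity, m_{2k} = σ^{2k} · C_k with k = 10.
C_10 = (1/(k+1)) · C(2k, k) = (1/11) · C(20, 10) = (1/11) · 184756 = 16796.
σ^{2k} = (σ²)^k = (25/9)^10 = 95367431640625/3486784401.

Therefore m_{20} = σ^{20} · C_10 = (95367431640625/3486784401) · 16796 = 1601791381835937500/3486784401.


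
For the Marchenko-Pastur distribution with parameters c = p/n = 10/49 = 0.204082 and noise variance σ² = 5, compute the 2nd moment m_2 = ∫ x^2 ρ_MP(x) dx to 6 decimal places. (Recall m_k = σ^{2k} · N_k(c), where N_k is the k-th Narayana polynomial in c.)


E[X²] = σ⁴ (1 + c) (second MP moment). With σ² = 5 (so σ⁴ = 25) and c = 10/49 = 0.204082: E[X²] = 25 · (1 + 0.204082) = 25 · 1.204082.

So E[X^2] = 30.102041.


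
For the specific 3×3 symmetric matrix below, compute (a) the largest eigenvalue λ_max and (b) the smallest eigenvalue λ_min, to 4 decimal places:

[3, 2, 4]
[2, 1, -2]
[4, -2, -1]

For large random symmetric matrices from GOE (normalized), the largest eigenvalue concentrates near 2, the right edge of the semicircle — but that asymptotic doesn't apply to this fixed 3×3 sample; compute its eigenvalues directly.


Since M is real symmetric, all three eigenvalues are real; they are the roots of det(λI − M) = λ³ − (tr M) λ² + s λ − det M, where s is the sum of the principal 2×2 minors.
tr M = 3 + 1 + (-1) = 3.
s = (3·1 − 2²) + (3·(-1) − 4²) + (1·(-1) − (-2)²) = -1 + (-19) + (-5) = -25.
det M (expand along row 1) = 3·(-5) − 2·6 + 4·(-8) = -59.
Characteristic polynomial: λ³ − 3λ² − 25λ + 59 = 0.
Substitute λ = y + (tr M)/3 = y + 1.000000 to remove the quadratic term: y³ + p·y + q = 0 with p = s − (tr M)²/3 = -28.000000 and q = −2(tr M)³/27 + (tr M)·s/3 − det M = 32.000000.
Three real roots ⇒ use the trigonometric (Viète) form: r = 2√(−p/3) = 6.110101, φ = arccos(3q/(p·r)) = arccos(-0.561132) = 2.166549 rad.
y_k = r·cos(φ/3 − 2πk/3) for k = 0, 1, 2 gives y = 4.584803, 1.205410, -5.790213.
λ_k = y_k + 1.000000 gives λ = 5.5848, 2.2054, -4.7902 (check: the sum is 3.0000 = tr M).

Hence λ_max = 5.5848 and λ_min = -4.7902.


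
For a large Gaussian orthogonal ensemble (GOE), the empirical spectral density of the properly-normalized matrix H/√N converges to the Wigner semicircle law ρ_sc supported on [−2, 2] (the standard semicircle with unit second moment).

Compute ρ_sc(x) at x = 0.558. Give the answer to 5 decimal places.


ρ_sc(x) = (1/(2π)) √(4 − x²). With x = 0.558:
  4 − x² = 4 − (0.558)² = 4 − 0.311364 = 3.688636.
  √(4 − x²) = 1.920582.
  1/(2π) = 0.159155.
  ρ_sc(0.558) = 0.159155 · 1.920582 = 0.305670.

Rounded to 5 decimal places: ρ_sc(0.558) ≈ 0.30567.


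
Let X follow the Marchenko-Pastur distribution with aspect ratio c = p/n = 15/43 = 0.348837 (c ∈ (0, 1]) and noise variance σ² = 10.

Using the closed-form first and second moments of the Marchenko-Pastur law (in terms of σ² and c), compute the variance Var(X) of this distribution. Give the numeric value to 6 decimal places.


Recall the MP moments m_1 = E[X] = σ² and m_2 = E[X²] = σ⁴ (1 + c).
m_1 = E[X] = σ² = 10, so m_1² = 100.
m_2 = E[X²] = σ⁴ (1 + c) = 100 · (1 + 0.348837) = 100 · 1.348837 = 134.883721.
(Note m_2 − m_1² simplifies to c · σ⁴ = 0.348837 · 100.)

Var(X) = m_2 − m_1² = 134.883721 − 100 = 34.883721.


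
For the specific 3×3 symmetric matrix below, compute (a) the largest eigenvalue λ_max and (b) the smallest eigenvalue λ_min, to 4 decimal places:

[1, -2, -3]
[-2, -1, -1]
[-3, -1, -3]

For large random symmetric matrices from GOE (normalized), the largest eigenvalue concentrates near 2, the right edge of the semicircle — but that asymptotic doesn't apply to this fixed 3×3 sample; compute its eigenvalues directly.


Since M is real symmetric, all three eigenvalues are real; they are the roots of det(λI − M) = λ³ − (tr M) λ² + s λ − det M, where s is the sum of the principal 2×2 minors.
tr M = 1 + (-1) + (-3) = -3.
s = (1·(-1) − (-2)²) + (1·(-3) − (-3)²) + ((-1)·(-3) − (-1)²) = -5 + (-12) + 2 = -15.
det M (expand along row 1) = 1·2 − (-2)·3 + (-3)·(-1) = 11.
Characteristic polynomial: λ³ + 3λ² − 15λ − 11 = 0.
Substitute λ = y + (tr M)/3 = y − 1.000000 to remove the quadratic term: y³ + p·y + q = 0 with p = s − (tr M)²/3 = -18.000000 and q = −2(tr M)³/27 + (tr M)·s/3 − det M = 6.000000.
Three real roots ⇒ use the trigonometric (Viète) form: r = 2√(−p/3) = 4.898979, φ = arccos(3q/(p·r)) = arccos(-0.204124) = 1.776365 rad.
y_k = r·cos(φ/3 − 2πk/3) for k = 0, 1, 2 gives y = 4.064969, 0.335430, -4.400399.
λ_k = y_k − 1.000000 gives λ = 3.0650, -0.6646, -5.4004 (check: the sum is -3.0000 = tr M).

Hence λ_max = 3.0650 and λ_min = -5.4004.


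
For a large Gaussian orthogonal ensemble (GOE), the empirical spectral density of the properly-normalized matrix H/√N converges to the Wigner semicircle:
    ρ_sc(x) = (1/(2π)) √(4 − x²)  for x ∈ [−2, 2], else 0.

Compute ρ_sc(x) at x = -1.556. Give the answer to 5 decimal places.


ρ_sc(x) = (1/(2π)) √(4 − x²). With x = -1.556:
  4 − x² = 4 − (-1.556)² = 4 − 2.421136 = 1.578864.
  √(4 − x²) = 1.256529.
  1/(2π) = 0.159155.
  ρ_sc(-1.556) = 0.159155 · 1.256529 = 0.199983.

Rounded to 5 decimal places: ρ_sc(-1.556) ≈ 0.19998.


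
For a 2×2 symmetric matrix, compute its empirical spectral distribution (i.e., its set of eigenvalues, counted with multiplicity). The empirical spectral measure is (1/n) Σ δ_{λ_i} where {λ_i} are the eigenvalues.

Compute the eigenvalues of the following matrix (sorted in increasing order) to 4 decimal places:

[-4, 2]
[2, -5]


Since M is real symmetric, both eigenvalues are real; they are the roots of det(λI − M) = λ² − (tr M) λ + det M.
tr M = -4 + (-5) = -9.
det M = (-4)·(-5) − 2² = 20 − 4 = 16.
Characteristic polynomial: λ² + 9λ + 16 = 0.
Discriminant Δ = (tr M)² − 4·det M = 81 − 64 = 17; √Δ = 4.123106.
λ = (tr M ± √Δ)/2 = (-9 ± 4.123106)/2, giving (tr M − √Δ)/2 = -6.5616 and (tr M + √Δ)/2 = -2.4384.

Eigenvalues sorted in increasing order: [-6.5616, -2.4384].


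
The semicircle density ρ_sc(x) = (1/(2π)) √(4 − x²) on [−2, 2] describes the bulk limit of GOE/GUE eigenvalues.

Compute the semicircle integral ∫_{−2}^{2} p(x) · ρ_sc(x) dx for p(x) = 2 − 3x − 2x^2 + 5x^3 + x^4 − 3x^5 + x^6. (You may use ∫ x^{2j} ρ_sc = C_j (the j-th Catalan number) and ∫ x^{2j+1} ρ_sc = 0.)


Write p(x) = Σ a_i x^i, split into monomials and integrate each against ρ_sc separately.
Using ∫ x^{2j} ρ_sc = C_j = (1/(j+1)) C(2j, j) (Catalan numbers) and ∫ x^{2j+1} ρ_sc = 0 (odd monomials vanish by symmetry):
  i = 0 (even): a_0 · C_{0} = 2 · 1 = 2
  i = 1 (odd): ∫ x^1 ρ_sc = 0 (vanishes)
  i = 2 (even): a_2 · C_{1} = -2 · 1 = -2
  i = 3 (odd): ∫ x^3 ρ_sc = 0 (vanishes)
  i = 4 (even): a_4 · C_{2} = 1 · 2 = 2
  i = 5 (odd): ∫ x^5 ρ_sc = 0 (vanishes)
  i = 6 (even): a_6 · C_{3} = 1 · 5 = 5

Summing the contributions: ∫_{−2}^{2} p(x) ρ_sc(x) dx = 2 + (-2) + 2 + 5 = 7.


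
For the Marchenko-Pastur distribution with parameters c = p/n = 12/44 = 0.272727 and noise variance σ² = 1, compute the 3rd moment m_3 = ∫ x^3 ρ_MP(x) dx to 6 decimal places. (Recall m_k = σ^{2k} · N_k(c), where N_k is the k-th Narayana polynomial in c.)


E[X³] = σ⁶ (1 + 3c + c²) (third MP moment). With σ² = 1 (so σ⁶ = 1) and c = 12/44 = 0.272727: E[X³] = 1 · (1 + 3·0.272727 + (0.272727)²) = 1 · 1.892562.

So E[X^3] = 1.892562.


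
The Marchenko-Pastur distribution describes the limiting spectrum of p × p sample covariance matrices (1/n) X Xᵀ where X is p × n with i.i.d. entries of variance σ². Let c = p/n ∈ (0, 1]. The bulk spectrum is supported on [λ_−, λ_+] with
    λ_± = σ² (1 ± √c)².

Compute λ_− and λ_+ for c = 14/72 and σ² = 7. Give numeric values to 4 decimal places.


c = 14/72 = 0.194444; √c = 0.440959.
λ_− = σ² (1 − √c)² = 7 · (1 − 0.440959)² = 7 · (0.559041)² = 2.187691.
λ_+ = σ² (1 + √c)² = 7 · (1 + 0.440959)² = 7 · (1.440959)² = 14.534531.

Rounded to 4 decimal places: λ_− ≈ 2.1877, λ_+ ≈ 14.5345.


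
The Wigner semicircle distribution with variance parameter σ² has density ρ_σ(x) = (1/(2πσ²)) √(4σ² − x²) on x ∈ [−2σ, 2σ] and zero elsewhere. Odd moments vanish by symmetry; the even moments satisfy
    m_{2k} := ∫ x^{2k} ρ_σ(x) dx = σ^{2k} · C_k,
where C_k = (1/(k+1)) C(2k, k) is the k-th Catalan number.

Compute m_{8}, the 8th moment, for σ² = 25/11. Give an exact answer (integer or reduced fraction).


By the scaled semicircle moment identity, m_{2k} = σ^{2k} · C_k with k = 4.
C_4 = (1/(k+1)) · C(2k, k) = (1/5) · C(8, 4) = (1/5) · 70 = 14.
σ^{2k} = (σ²)^k = (25/11)^4 = 390625/14641.

Therefore m_{8} = σ^{8} · C_4 = (390625/14641) · 14 = 5468750/14641.


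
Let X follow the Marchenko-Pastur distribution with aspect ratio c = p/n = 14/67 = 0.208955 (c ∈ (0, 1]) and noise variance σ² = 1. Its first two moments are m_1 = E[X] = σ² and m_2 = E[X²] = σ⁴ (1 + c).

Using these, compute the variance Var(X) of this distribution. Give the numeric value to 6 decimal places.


m_1 = E[X] = σ² = 1, so m_1² = 1.
m_2 = E[X²] = σ⁴ (1 + c) = 1 · (1 + 0.208955) = 1 · 1.208955 = 1.208955.
(Note m_2 − m_1² simplifies to c · σ⁴ = 0.208955 · 1.)

Var(X) = m_2 − m_1² = 1.208955 − 1 = 0.208955.


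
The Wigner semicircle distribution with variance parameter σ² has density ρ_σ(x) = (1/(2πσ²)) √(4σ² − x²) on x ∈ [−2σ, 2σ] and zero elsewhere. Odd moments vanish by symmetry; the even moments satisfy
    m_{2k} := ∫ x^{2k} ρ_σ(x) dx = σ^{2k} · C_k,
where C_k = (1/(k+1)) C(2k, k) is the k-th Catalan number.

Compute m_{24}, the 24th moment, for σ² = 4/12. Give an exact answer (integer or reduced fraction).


By the scaled semicircle moment identity, m_{2k} = σ^{2k} · C_k with k = 12.
C_12 = (1/(k+1)) · C(2k, k) = (1/13) · C(24, 12) = (1/13) · 2704156 = 208012.
σ^{2k} = (σ²)^k = (4/12)^12 = 1/531441.

Therefore m_{24} = σ^{24} · C_12 = (1/531441) · 208012 = 208012/531441.


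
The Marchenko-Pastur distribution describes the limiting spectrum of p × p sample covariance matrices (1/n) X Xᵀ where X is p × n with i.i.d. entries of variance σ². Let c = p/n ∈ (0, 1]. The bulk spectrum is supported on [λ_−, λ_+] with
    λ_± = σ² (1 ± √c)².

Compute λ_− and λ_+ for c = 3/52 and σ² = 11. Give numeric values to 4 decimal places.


c = 3/52 = 0.057692; √c = 0.240192.
λ_− = σ² (1 − √c)² = 11 · (1 − 0.240192)² = 11 · (0.759808)² = 6.350386.
λ_+ = σ² (1 + √c)² = 11 · (1 + 0.240192)² = 11 · (1.240192)² = 16.918844.

Rounded to 4 decimal places: λ_− ≈ 6.3504, λ_+ ≈ 16.9188.


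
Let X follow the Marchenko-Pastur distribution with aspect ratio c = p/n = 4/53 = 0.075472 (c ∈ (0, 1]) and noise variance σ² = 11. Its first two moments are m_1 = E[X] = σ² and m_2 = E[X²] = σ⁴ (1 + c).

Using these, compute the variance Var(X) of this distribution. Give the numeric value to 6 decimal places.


m_1 = E[X] = σ² = 11, so m_1² = 121.
m_2 = E[X²] = σ⁴ (1 + c) = 121 · (1 + 0.075472) = 121 · 1.075472 = 130.132075.
(Note m_2 − m_1² simplifies to c · σ⁴ = 0.075472 · 121.)

Var(X) = m_2 − m_1² = 130.132075 − 121 = 9.132075.


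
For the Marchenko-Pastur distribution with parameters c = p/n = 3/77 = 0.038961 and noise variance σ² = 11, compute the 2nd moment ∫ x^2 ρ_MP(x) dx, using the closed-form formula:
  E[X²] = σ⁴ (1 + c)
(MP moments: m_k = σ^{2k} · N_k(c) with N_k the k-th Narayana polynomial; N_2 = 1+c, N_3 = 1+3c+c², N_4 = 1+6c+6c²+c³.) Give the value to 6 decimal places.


E[X²] = σ⁴ (1 + c) (second MP moment). With σ² = 11 (so σ⁴ = 121) and c = 3/77 = 0.038961: E[X²] = 121 · (1 + 0.038961) = 121 · 1.038961.

So E[X^2] = 125.714286.


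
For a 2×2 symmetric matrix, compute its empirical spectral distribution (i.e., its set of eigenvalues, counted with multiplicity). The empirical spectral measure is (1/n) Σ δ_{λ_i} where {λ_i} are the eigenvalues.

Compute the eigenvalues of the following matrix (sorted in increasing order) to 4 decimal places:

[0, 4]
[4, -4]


Since M is real symmetric, both eigenvalues are real; they are the roots of det(λI − M) = λ² − (tr M) λ + det M.
tr M = 0 + (-4) = -4.
det M = 0·(-4) − 4² = 0 − 16 = -16.
Characteristic polynomial: λ² + 4λ − 16 = 0.
Discriminant Δ = (tr M)² − 4·det M = 16 − (-64) = 80; √Δ = 8.944272.
λ = (tr M ± √Δ)/2 = (-4 ± 8.944272)/2, giving (tr M − √Δ)/2 = -6.4721 and (tr M + √Δ)/2 = 2.4721.

Eigenvalues sorted in increasing order: [-6.4721, 2.4721].


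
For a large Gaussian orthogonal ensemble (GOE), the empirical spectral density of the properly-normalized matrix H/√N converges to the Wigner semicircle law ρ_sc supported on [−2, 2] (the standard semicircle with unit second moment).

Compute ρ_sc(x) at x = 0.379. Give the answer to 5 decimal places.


ρ_sc(x) = (1/(2π)) √(4 − x²). With x = 0.379:
  4 − x² = 4 − (0.379)² = 4 − 0.143641 = 3.856359.
  √(4 − x²) = 1.963761.
  1/(2π) = 0.159155.
  ρ_sc(0.379) = 0.159155 · 1.963761 = 0.312542.

Rounded to 5 decimal places: ρ_sc(0.379) ≈ 0.31254.


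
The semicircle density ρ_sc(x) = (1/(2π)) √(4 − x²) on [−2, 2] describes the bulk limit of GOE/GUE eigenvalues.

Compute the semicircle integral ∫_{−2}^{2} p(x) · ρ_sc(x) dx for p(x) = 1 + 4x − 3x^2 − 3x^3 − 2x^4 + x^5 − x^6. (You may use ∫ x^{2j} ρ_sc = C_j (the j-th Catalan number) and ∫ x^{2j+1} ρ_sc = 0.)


Write p(x) = Σ a_i x^i, split into monomials and integrate each against ρ_sc separately.
Using ∫ x^{2j} ρ_sc = C_j = (1/(j+1)) C(2j, j) (Catalan numbers) and ∫ x^{2j+1} ρ_sc = 0 (odd monomials vanish by symmetry):
  i = 0 (even): a_0 · C_{0} = 1 · 1 = 1
  i = 1 (odd): ∫ x^1 ρ_sc = 0 (vanishes)
  i = 2 (even): a_2 · C_{1} = -3 · 1 = -3
  i = 3 (odd): ∫ x^3 ρ_sc = 0 (vanishes)
  i = 4 (even): a_4 · C_{2} = -2 · 2 = -4
  i = 5 (odd): ∫ x^5 ρ_sc = 0 (vanishes)
  i = 6 (even): a_6 · C_{3} = -1 · 5 = -5

Summing the contributions: ∫_{−2}^{2} p(x) ρ_sc(x) dx = 1 + (-3) + (-4) + (-5) = -11.


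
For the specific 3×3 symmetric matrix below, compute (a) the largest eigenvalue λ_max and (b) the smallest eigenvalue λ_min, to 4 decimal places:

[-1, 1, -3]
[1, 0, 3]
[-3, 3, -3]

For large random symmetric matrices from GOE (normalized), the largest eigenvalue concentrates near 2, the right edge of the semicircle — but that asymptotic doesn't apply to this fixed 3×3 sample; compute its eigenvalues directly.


Since M is real symmetric, all three eigenvalues are real; they are the roots of det(λI − M) = λ³ − (tr M) λ² + s λ − det M, where s is the sum of the principal 2×2 minors.
tr M = -1 + 0 + (-3) = -4.
s = ((-1)·0 − 1²) + ((-1)·(-3) − (-3)²) + (0·(-3) − 3²) = -1 + (-6) + (-9) = -16.
det M (expand along row 1) = (-1)·(-9) − 1·6 + (-3)·3 = -6.
Characteristic polynomial: λ³ + 4λ² − 16λ + 6 = 0.
Substitute λ = y + (tr M)/3 = y − 1.333333 to remove the quadratic term: y³ + p·y + q = 0 with p = s − (tr M)²/3 = -21.333333 and q = −2(tr M)³/27 + (tr M)·s/3 − det M = 32.074074.
Three real roots ⇒ use the trigonometric (Viète) form: r = 2√(−p/3) = 5.333333, φ = arccos(3q/(p·r)) = arccos(-0.845703) = 2.578678 rad.
y_k = r·cos(φ/3 − 2πk/3) for k = 0, 1, 2 gives y = 3.481448, 1.758272, -5.239720.
λ_k = y_k − 1.333333 gives λ = 2.1481, 0.4249, -6.5731 (check: the sum is -4.0000 = tr M).

Hence λ_max = 2.1481 and λ_min = -6.5731.


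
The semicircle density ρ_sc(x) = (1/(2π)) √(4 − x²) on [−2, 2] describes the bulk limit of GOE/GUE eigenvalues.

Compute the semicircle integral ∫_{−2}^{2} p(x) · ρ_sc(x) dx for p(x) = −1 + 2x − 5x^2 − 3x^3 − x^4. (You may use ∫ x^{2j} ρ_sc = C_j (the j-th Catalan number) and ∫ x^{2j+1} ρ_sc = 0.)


Write p(x) = Σ a_i x^i, split into monomials and integrate each against ρ_sc separately.
Using ∫ x^{2j} ρ_sc = C_j = (1/(j+1)) C(2j, j) (Catalan numbers) and ∫ x^{2j+1} ρ_sc = 0 (odd monomials vanish by symmetry):
  i = 0 (even): a_0 · C_{0} = -1 · 1 = -1
  i = 1 (odd): ∫ x^1 ρ_sc = 0 (vanishes)
  i = 2 (even): a_2 · C_{1} = -5 · 1 = -5
  i = 3 (odd): ∫ x^3 ρ_sc = 0 (vanishes)
  i = 4 (even): a_4 · C_{2} = -1 · 2 = -2

Summing the contributions: ∫_{−2}^{2} p(x) ρ_sc(x) dx = (-1) + (-5) + (-2) = -8.


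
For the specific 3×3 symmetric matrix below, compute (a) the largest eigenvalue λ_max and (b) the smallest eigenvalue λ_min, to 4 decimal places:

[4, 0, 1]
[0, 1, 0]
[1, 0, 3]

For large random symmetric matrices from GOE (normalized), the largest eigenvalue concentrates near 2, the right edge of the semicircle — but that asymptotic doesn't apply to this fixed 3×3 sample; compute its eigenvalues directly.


Since M is real symmetric, all three eigenvalues are real; they are the roots of det(λI − M) = λ³ − (tr M) λ² + s λ − det M, where s is the sum of the principal 2×2 minors.
tr M = 4 + 1 + 3 = 8.
s = (4·1 − 0²) + (4·3 − 1²) + (1·3 − 0²) = 4 + 11 + 3 = 18.
det M (expand along row 1) = 4·3 − 0·0 + 1·(-1) = 11.
Characteristic polynomial: λ³ − 8λ² + 18λ − 11 = 0.
Substitute λ = y + (tr M)/3 = y + 2.666667 to remove the quadratic term: y³ + p·y + q = 0 with p = s − (tr M)²/3 = -3.333333 and q = −2(tr M)³/27 + (tr M)·s/3 − det M = -0.925926.
Three real roots ⇒ use the trigonometric (Viète) form: r = 2√(−p/3) = 2.108185, φ = arccos(3q/(p·r)) = arccos(0.395285) = 1.164419 rad.
y_k = r·cos(φ/3 − 2πk/3) for k = 0, 1, 2 gives y = 1.951367, -0.284701, -1.666667.
λ_k = y_k + 2.666667 gives λ = 4.6180, 2.3820, 1.0000 (check: the sum is 8.0000 = tr M).

Hence λ_max = 4.6180 and λ_min = 1.0000.


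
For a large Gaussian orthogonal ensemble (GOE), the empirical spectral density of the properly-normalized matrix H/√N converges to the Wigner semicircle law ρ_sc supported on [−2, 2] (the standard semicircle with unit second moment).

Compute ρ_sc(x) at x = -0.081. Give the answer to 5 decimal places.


ρ_sc(x) = (1/(2π)) √(4 − x²). With x = -0.081:
  4 − x² = 4 − (-0.081)² = 4 − 0.006561 = 3.993439.
  √(4 − x²) = 1.998359.
  1/(2π) = 0.159155.
  ρ_sc(-0.081) = 0.159155 · 1.998359 = 0.318049.

Rounded to 5 decimal places: ρ_sc(-0.081) ≈ 0.31805.
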